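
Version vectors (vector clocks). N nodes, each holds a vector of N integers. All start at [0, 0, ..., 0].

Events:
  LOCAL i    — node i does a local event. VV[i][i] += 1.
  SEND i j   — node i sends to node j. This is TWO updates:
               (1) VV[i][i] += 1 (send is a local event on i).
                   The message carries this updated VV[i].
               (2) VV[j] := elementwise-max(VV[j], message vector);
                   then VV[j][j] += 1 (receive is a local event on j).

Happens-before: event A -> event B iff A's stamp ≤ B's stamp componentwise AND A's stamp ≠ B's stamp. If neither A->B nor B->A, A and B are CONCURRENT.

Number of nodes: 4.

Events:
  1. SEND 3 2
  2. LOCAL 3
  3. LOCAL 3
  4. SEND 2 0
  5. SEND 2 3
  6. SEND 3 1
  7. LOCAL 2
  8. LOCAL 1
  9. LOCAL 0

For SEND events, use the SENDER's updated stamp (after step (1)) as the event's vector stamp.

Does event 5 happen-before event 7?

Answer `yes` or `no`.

Answer: yes

Derivation:
Initial: VV[0]=[0, 0, 0, 0]
Initial: VV[1]=[0, 0, 0, 0]
Initial: VV[2]=[0, 0, 0, 0]
Initial: VV[3]=[0, 0, 0, 0]
Event 1: SEND 3->2: VV[3][3]++ -> VV[3]=[0, 0, 0, 1], msg_vec=[0, 0, 0, 1]; VV[2]=max(VV[2],msg_vec) then VV[2][2]++ -> VV[2]=[0, 0, 1, 1]
Event 2: LOCAL 3: VV[3][3]++ -> VV[3]=[0, 0, 0, 2]
Event 3: LOCAL 3: VV[3][3]++ -> VV[3]=[0, 0, 0, 3]
Event 4: SEND 2->0: VV[2][2]++ -> VV[2]=[0, 0, 2, 1], msg_vec=[0, 0, 2, 1]; VV[0]=max(VV[0],msg_vec) then VV[0][0]++ -> VV[0]=[1, 0, 2, 1]
Event 5: SEND 2->3: VV[2][2]++ -> VV[2]=[0, 0, 3, 1], msg_vec=[0, 0, 3, 1]; VV[3]=max(VV[3],msg_vec) then VV[3][3]++ -> VV[3]=[0, 0, 3, 4]
Event 6: SEND 3->1: VV[3][3]++ -> VV[3]=[0, 0, 3, 5], msg_vec=[0, 0, 3, 5]; VV[1]=max(VV[1],msg_vec) then VV[1][1]++ -> VV[1]=[0, 1, 3, 5]
Event 7: LOCAL 2: VV[2][2]++ -> VV[2]=[0, 0, 4, 1]
Event 8: LOCAL 1: VV[1][1]++ -> VV[1]=[0, 2, 3, 5]
Event 9: LOCAL 0: VV[0][0]++ -> VV[0]=[2, 0, 2, 1]
Event 5 stamp: [0, 0, 3, 1]
Event 7 stamp: [0, 0, 4, 1]
[0, 0, 3, 1] <= [0, 0, 4, 1]? True. Equal? False. Happens-before: True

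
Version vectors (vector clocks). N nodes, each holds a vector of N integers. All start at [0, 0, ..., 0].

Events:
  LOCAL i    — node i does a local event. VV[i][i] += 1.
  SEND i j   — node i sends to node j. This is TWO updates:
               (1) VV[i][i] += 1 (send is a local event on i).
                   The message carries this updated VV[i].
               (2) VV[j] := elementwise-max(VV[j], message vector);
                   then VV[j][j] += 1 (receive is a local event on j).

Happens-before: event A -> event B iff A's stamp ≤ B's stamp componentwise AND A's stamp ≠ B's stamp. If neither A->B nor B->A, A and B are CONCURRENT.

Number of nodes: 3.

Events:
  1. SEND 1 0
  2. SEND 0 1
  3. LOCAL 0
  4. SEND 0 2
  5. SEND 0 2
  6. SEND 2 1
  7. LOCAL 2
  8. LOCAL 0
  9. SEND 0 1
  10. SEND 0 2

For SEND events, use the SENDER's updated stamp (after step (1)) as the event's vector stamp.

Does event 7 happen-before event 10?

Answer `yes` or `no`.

Initial: VV[0]=[0, 0, 0]
Initial: VV[1]=[0, 0, 0]
Initial: VV[2]=[0, 0, 0]
Event 1: SEND 1->0: VV[1][1]++ -> VV[1]=[0, 1, 0], msg_vec=[0, 1, 0]; VV[0]=max(VV[0],msg_vec) then VV[0][0]++ -> VV[0]=[1, 1, 0]
Event 2: SEND 0->1: VV[0][0]++ -> VV[0]=[2, 1, 0], msg_vec=[2, 1, 0]; VV[1]=max(VV[1],msg_vec) then VV[1][1]++ -> VV[1]=[2, 2, 0]
Event 3: LOCAL 0: VV[0][0]++ -> VV[0]=[3, 1, 0]
Event 4: SEND 0->2: VV[0][0]++ -> VV[0]=[4, 1, 0], msg_vec=[4, 1, 0]; VV[2]=max(VV[2],msg_vec) then VV[2][2]++ -> VV[2]=[4, 1, 1]
Event 5: SEND 0->2: VV[0][0]++ -> VV[0]=[5, 1, 0], msg_vec=[5, 1, 0]; VV[2]=max(VV[2],msg_vec) then VV[2][2]++ -> VV[2]=[5, 1, 2]
Event 6: SEND 2->1: VV[2][2]++ -> VV[2]=[5, 1, 3], msg_vec=[5, 1, 3]; VV[1]=max(VV[1],msg_vec) then VV[1][1]++ -> VV[1]=[5, 3, 3]
Event 7: LOCAL 2: VV[2][2]++ -> VV[2]=[5, 1, 4]
Event 8: LOCAL 0: VV[0][0]++ -> VV[0]=[6, 1, 0]
Event 9: SEND 0->1: VV[0][0]++ -> VV[0]=[7, 1, 0], msg_vec=[7, 1, 0]; VV[1]=max(VV[1],msg_vec) then VV[1][1]++ -> VV[1]=[7, 4, 3]
Event 10: SEND 0->2: VV[0][0]++ -> VV[0]=[8, 1, 0], msg_vec=[8, 1, 0]; VV[2]=max(VV[2],msg_vec) then VV[2][2]++ -> VV[2]=[8, 1, 5]
Event 7 stamp: [5, 1, 4]
Event 10 stamp: [8, 1, 0]
[5, 1, 4] <= [8, 1, 0]? False. Equal? False. Happens-before: False

Answer: no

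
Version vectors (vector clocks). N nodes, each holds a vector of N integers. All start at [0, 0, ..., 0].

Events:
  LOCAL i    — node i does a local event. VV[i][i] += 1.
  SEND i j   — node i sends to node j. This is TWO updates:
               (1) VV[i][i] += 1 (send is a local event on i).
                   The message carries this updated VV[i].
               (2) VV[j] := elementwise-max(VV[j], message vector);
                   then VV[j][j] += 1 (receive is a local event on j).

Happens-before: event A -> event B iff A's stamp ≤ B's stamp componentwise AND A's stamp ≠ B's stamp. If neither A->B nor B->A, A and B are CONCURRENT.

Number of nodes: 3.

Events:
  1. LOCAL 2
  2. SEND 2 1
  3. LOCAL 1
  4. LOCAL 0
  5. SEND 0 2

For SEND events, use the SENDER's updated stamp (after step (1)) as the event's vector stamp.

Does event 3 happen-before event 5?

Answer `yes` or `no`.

Answer: no

Derivation:
Initial: VV[0]=[0, 0, 0]
Initial: VV[1]=[0, 0, 0]
Initial: VV[2]=[0, 0, 0]
Event 1: LOCAL 2: VV[2][2]++ -> VV[2]=[0, 0, 1]
Event 2: SEND 2->1: VV[2][2]++ -> VV[2]=[0, 0, 2], msg_vec=[0, 0, 2]; VV[1]=max(VV[1],msg_vec) then VV[1][1]++ -> VV[1]=[0, 1, 2]
Event 3: LOCAL 1: VV[1][1]++ -> VV[1]=[0, 2, 2]
Event 4: LOCAL 0: VV[0][0]++ -> VV[0]=[1, 0, 0]
Event 5: SEND 0->2: VV[0][0]++ -> VV[0]=[2, 0, 0], msg_vec=[2, 0, 0]; VV[2]=max(VV[2],msg_vec) then VV[2][2]++ -> VV[2]=[2, 0, 3]
Event 3 stamp: [0, 2, 2]
Event 5 stamp: [2, 0, 0]
[0, 2, 2] <= [2, 0, 0]? False. Equal? False. Happens-before: False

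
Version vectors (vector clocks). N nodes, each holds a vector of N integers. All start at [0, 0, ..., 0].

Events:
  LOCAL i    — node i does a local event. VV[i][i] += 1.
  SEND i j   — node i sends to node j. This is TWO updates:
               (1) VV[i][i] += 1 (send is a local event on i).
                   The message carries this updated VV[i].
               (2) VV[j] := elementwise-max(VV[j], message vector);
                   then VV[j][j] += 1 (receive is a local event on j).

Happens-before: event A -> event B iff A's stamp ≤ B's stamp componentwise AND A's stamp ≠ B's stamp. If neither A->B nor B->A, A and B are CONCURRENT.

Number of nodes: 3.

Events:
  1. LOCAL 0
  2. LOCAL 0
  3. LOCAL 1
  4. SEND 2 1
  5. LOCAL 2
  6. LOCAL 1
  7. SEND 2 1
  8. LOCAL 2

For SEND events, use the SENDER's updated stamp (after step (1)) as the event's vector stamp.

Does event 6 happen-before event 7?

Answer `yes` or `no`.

Initial: VV[0]=[0, 0, 0]
Initial: VV[1]=[0, 0, 0]
Initial: VV[2]=[0, 0, 0]
Event 1: LOCAL 0: VV[0][0]++ -> VV[0]=[1, 0, 0]
Event 2: LOCAL 0: VV[0][0]++ -> VV[0]=[2, 0, 0]
Event 3: LOCAL 1: VV[1][1]++ -> VV[1]=[0, 1, 0]
Event 4: SEND 2->1: VV[2][2]++ -> VV[2]=[0, 0, 1], msg_vec=[0, 0, 1]; VV[1]=max(VV[1],msg_vec) then VV[1][1]++ -> VV[1]=[0, 2, 1]
Event 5: LOCAL 2: VV[2][2]++ -> VV[2]=[0, 0, 2]
Event 6: LOCAL 1: VV[1][1]++ -> VV[1]=[0, 3, 1]
Event 7: SEND 2->1: VV[2][2]++ -> VV[2]=[0, 0, 3], msg_vec=[0, 0, 3]; VV[1]=max(VV[1],msg_vec) then VV[1][1]++ -> VV[1]=[0, 4, 3]
Event 8: LOCAL 2: VV[2][2]++ -> VV[2]=[0, 0, 4]
Event 6 stamp: [0, 3, 1]
Event 7 stamp: [0, 0, 3]
[0, 3, 1] <= [0, 0, 3]? False. Equal? False. Happens-before: False

Answer: no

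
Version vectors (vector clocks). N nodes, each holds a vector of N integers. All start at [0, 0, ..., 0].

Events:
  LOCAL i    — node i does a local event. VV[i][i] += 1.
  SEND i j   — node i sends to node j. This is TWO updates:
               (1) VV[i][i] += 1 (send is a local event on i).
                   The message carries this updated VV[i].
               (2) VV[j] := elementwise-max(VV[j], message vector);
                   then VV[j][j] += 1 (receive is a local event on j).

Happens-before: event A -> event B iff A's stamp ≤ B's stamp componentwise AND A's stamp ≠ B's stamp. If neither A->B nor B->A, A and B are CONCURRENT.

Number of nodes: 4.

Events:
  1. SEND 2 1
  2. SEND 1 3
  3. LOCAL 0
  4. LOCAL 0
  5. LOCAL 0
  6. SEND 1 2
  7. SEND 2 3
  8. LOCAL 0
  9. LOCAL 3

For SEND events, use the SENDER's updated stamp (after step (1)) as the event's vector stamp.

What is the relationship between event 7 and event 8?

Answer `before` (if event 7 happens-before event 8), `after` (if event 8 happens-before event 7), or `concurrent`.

Answer: concurrent

Derivation:
Initial: VV[0]=[0, 0, 0, 0]
Initial: VV[1]=[0, 0, 0, 0]
Initial: VV[2]=[0, 0, 0, 0]
Initial: VV[3]=[0, 0, 0, 0]
Event 1: SEND 2->1: VV[2][2]++ -> VV[2]=[0, 0, 1, 0], msg_vec=[0, 0, 1, 0]; VV[1]=max(VV[1],msg_vec) then VV[1][1]++ -> VV[1]=[0, 1, 1, 0]
Event 2: SEND 1->3: VV[1][1]++ -> VV[1]=[0, 2, 1, 0], msg_vec=[0, 2, 1, 0]; VV[3]=max(VV[3],msg_vec) then VV[3][3]++ -> VV[3]=[0, 2, 1, 1]
Event 3: LOCAL 0: VV[0][0]++ -> VV[0]=[1, 0, 0, 0]
Event 4: LOCAL 0: VV[0][0]++ -> VV[0]=[2, 0, 0, 0]
Event 5: LOCAL 0: VV[0][0]++ -> VV[0]=[3, 0, 0, 0]
Event 6: SEND 1->2: VV[1][1]++ -> VV[1]=[0, 3, 1, 0], msg_vec=[0, 3, 1, 0]; VV[2]=max(VV[2],msg_vec) then VV[2][2]++ -> VV[2]=[0, 3, 2, 0]
Event 7: SEND 2->3: VV[2][2]++ -> VV[2]=[0, 3, 3, 0], msg_vec=[0, 3, 3, 0]; VV[3]=max(VV[3],msg_vec) then VV[3][3]++ -> VV[3]=[0, 3, 3, 2]
Event 8: LOCAL 0: VV[0][0]++ -> VV[0]=[4, 0, 0, 0]
Event 9: LOCAL 3: VV[3][3]++ -> VV[3]=[0, 3, 3, 3]
Event 7 stamp: [0, 3, 3, 0]
Event 8 stamp: [4, 0, 0, 0]
[0, 3, 3, 0] <= [4, 0, 0, 0]? False
[4, 0, 0, 0] <= [0, 3, 3, 0]? False
Relation: concurrent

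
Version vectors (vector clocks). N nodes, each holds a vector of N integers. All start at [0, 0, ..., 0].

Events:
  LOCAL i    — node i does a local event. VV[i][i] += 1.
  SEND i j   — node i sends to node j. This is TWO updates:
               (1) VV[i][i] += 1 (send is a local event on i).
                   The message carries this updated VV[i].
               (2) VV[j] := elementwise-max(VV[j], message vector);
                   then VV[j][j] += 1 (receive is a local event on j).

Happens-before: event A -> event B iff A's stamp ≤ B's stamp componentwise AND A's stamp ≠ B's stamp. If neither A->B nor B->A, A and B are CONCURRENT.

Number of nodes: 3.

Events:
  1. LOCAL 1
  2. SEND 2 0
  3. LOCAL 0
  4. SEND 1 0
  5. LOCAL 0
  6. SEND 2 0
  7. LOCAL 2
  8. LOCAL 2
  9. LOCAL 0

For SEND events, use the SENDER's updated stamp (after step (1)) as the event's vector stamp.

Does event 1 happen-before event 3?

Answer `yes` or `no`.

Answer: no

Derivation:
Initial: VV[0]=[0, 0, 0]
Initial: VV[1]=[0, 0, 0]
Initial: VV[2]=[0, 0, 0]
Event 1: LOCAL 1: VV[1][1]++ -> VV[1]=[0, 1, 0]
Event 2: SEND 2->0: VV[2][2]++ -> VV[2]=[0, 0, 1], msg_vec=[0, 0, 1]; VV[0]=max(VV[0],msg_vec) then VV[0][0]++ -> VV[0]=[1, 0, 1]
Event 3: LOCAL 0: VV[0][0]++ -> VV[0]=[2, 0, 1]
Event 4: SEND 1->0: VV[1][1]++ -> VV[1]=[0, 2, 0], msg_vec=[0, 2, 0]; VV[0]=max(VV[0],msg_vec) then VV[0][0]++ -> VV[0]=[3, 2, 1]
Event 5: LOCAL 0: VV[0][0]++ -> VV[0]=[4, 2, 1]
Event 6: SEND 2->0: VV[2][2]++ -> VV[2]=[0, 0, 2], msg_vec=[0, 0, 2]; VV[0]=max(VV[0],msg_vec) then VV[0][0]++ -> VV[0]=[5, 2, 2]
Event 7: LOCAL 2: VV[2][2]++ -> VV[2]=[0, 0, 3]
Event 8: LOCAL 2: VV[2][2]++ -> VV[2]=[0, 0, 4]
Event 9: LOCAL 0: VV[0][0]++ -> VV[0]=[6, 2, 2]
Event 1 stamp: [0, 1, 0]
Event 3 stamp: [2, 0, 1]
[0, 1, 0] <= [2, 0, 1]? False. Equal? False. Happens-before: False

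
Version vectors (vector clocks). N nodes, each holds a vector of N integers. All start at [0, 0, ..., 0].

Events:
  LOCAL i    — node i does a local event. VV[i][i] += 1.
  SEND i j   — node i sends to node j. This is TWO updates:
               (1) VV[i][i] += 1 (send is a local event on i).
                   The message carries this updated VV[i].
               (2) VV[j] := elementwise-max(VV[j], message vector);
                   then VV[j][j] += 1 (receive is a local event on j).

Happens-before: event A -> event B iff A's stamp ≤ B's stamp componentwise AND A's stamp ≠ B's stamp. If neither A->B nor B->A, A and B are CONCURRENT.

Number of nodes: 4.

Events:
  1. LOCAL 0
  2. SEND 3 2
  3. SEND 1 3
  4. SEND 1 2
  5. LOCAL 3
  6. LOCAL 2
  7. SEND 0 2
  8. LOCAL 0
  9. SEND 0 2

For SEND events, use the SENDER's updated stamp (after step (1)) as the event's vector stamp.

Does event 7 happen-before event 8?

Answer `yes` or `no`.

Answer: yes

Derivation:
Initial: VV[0]=[0, 0, 0, 0]
Initial: VV[1]=[0, 0, 0, 0]
Initial: VV[2]=[0, 0, 0, 0]
Initial: VV[3]=[0, 0, 0, 0]
Event 1: LOCAL 0: VV[0][0]++ -> VV[0]=[1, 0, 0, 0]
Event 2: SEND 3->2: VV[3][3]++ -> VV[3]=[0, 0, 0, 1], msg_vec=[0, 0, 0, 1]; VV[2]=max(VV[2],msg_vec) then VV[2][2]++ -> VV[2]=[0, 0, 1, 1]
Event 3: SEND 1->3: VV[1][1]++ -> VV[1]=[0, 1, 0, 0], msg_vec=[0, 1, 0, 0]; VV[3]=max(VV[3],msg_vec) then VV[3][3]++ -> VV[3]=[0, 1, 0, 2]
Event 4: SEND 1->2: VV[1][1]++ -> VV[1]=[0, 2, 0, 0], msg_vec=[0, 2, 0, 0]; VV[2]=max(VV[2],msg_vec) then VV[2][2]++ -> VV[2]=[0, 2, 2, 1]
Event 5: LOCAL 3: VV[3][3]++ -> VV[3]=[0, 1, 0, 3]
Event 6: LOCAL 2: VV[2][2]++ -> VV[2]=[0, 2, 3, 1]
Event 7: SEND 0->2: VV[0][0]++ -> VV[0]=[2, 0, 0, 0], msg_vec=[2, 0, 0, 0]; VV[2]=max(VV[2],msg_vec) then VV[2][2]++ -> VV[2]=[2, 2, 4, 1]
Event 8: LOCAL 0: VV[0][0]++ -> VV[0]=[3, 0, 0, 0]
Event 9: SEND 0->2: VV[0][0]++ -> VV[0]=[4, 0, 0, 0], msg_vec=[4, 0, 0, 0]; VV[2]=max(VV[2],msg_vec) then VV[2][2]++ -> VV[2]=[4, 2, 5, 1]
Event 7 stamp: [2, 0, 0, 0]
Event 8 stamp: [3, 0, 0, 0]
[2, 0, 0, 0] <= [3, 0, 0, 0]? True. Equal? False. Happens-before: True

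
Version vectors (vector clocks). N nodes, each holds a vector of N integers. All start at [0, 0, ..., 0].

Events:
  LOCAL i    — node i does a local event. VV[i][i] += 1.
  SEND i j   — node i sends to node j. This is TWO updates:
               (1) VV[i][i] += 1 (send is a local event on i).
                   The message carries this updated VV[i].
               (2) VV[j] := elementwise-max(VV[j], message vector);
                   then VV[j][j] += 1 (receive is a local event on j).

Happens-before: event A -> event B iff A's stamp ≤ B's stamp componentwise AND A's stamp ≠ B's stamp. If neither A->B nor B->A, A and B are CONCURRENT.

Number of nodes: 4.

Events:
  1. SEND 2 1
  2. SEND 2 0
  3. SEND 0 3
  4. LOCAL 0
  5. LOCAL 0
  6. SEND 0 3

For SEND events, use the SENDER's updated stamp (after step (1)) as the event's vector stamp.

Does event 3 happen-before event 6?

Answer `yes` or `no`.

Initial: VV[0]=[0, 0, 0, 0]
Initial: VV[1]=[0, 0, 0, 0]
Initial: VV[2]=[0, 0, 0, 0]
Initial: VV[3]=[0, 0, 0, 0]
Event 1: SEND 2->1: VV[2][2]++ -> VV[2]=[0, 0, 1, 0], msg_vec=[0, 0, 1, 0]; VV[1]=max(VV[1],msg_vec) then VV[1][1]++ -> VV[1]=[0, 1, 1, 0]
Event 2: SEND 2->0: VV[2][2]++ -> VV[2]=[0, 0, 2, 0], msg_vec=[0, 0, 2, 0]; VV[0]=max(VV[0],msg_vec) then VV[0][0]++ -> VV[0]=[1, 0, 2, 0]
Event 3: SEND 0->3: VV[0][0]++ -> VV[0]=[2, 0, 2, 0], msg_vec=[2, 0, 2, 0]; VV[3]=max(VV[3],msg_vec) then VV[3][3]++ -> VV[3]=[2, 0, 2, 1]
Event 4: LOCAL 0: VV[0][0]++ -> VV[0]=[3, 0, 2, 0]
Event 5: LOCAL 0: VV[0][0]++ -> VV[0]=[4, 0, 2, 0]
Event 6: SEND 0->3: VV[0][0]++ -> VV[0]=[5, 0, 2, 0], msg_vec=[5, 0, 2, 0]; VV[3]=max(VV[3],msg_vec) then VV[3][3]++ -> VV[3]=[5, 0, 2, 2]
Event 3 stamp: [2, 0, 2, 0]
Event 6 stamp: [5, 0, 2, 0]
[2, 0, 2, 0] <= [5, 0, 2, 0]? True. Equal? False. Happens-before: True

Answer: yes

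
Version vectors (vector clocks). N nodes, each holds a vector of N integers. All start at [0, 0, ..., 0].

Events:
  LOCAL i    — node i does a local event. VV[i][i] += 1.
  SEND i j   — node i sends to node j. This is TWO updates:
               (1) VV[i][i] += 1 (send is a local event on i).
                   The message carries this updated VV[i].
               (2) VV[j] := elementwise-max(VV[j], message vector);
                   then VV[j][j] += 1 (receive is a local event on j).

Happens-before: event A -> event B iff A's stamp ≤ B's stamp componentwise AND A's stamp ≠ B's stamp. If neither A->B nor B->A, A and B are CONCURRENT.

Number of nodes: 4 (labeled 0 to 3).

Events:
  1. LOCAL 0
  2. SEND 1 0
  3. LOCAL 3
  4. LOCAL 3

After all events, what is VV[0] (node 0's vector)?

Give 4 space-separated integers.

Initial: VV[0]=[0, 0, 0, 0]
Initial: VV[1]=[0, 0, 0, 0]
Initial: VV[2]=[0, 0, 0, 0]
Initial: VV[3]=[0, 0, 0, 0]
Event 1: LOCAL 0: VV[0][0]++ -> VV[0]=[1, 0, 0, 0]
Event 2: SEND 1->0: VV[1][1]++ -> VV[1]=[0, 1, 0, 0], msg_vec=[0, 1, 0, 0]; VV[0]=max(VV[0],msg_vec) then VV[0][0]++ -> VV[0]=[2, 1, 0, 0]
Event 3: LOCAL 3: VV[3][3]++ -> VV[3]=[0, 0, 0, 1]
Event 4: LOCAL 3: VV[3][3]++ -> VV[3]=[0, 0, 0, 2]
Final vectors: VV[0]=[2, 1, 0, 0]; VV[1]=[0, 1, 0, 0]; VV[2]=[0, 0, 0, 0]; VV[3]=[0, 0, 0, 2]

Answer: 2 1 0 0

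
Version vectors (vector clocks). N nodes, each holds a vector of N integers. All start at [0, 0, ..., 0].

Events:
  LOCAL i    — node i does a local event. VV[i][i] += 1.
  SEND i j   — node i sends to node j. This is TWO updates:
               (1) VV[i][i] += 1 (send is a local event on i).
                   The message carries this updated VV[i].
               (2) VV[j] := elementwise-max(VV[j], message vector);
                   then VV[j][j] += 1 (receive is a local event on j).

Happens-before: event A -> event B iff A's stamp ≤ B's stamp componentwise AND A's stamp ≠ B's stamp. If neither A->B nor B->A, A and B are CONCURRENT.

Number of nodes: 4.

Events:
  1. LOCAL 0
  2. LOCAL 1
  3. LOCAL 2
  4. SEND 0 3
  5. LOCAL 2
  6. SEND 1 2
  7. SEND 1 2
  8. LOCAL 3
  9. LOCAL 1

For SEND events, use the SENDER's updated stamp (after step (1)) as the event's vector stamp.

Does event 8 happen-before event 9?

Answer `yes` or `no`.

Initial: VV[0]=[0, 0, 0, 0]
Initial: VV[1]=[0, 0, 0, 0]
Initial: VV[2]=[0, 0, 0, 0]
Initial: VV[3]=[0, 0, 0, 0]
Event 1: LOCAL 0: VV[0][0]++ -> VV[0]=[1, 0, 0, 0]
Event 2: LOCAL 1: VV[1][1]++ -> VV[1]=[0, 1, 0, 0]
Event 3: LOCAL 2: VV[2][2]++ -> VV[2]=[0, 0, 1, 0]
Event 4: SEND 0->3: VV[0][0]++ -> VV[0]=[2, 0, 0, 0], msg_vec=[2, 0, 0, 0]; VV[3]=max(VV[3],msg_vec) then VV[3][3]++ -> VV[3]=[2, 0, 0, 1]
Event 5: LOCAL 2: VV[2][2]++ -> VV[2]=[0, 0, 2, 0]
Event 6: SEND 1->2: VV[1][1]++ -> VV[1]=[0, 2, 0, 0], msg_vec=[0, 2, 0, 0]; VV[2]=max(VV[2],msg_vec) then VV[2][2]++ -> VV[2]=[0, 2, 3, 0]
Event 7: SEND 1->2: VV[1][1]++ -> VV[1]=[0, 3, 0, 0], msg_vec=[0, 3, 0, 0]; VV[2]=max(VV[2],msg_vec) then VV[2][2]++ -> VV[2]=[0, 3, 4, 0]
Event 8: LOCAL 3: VV[3][3]++ -> VV[3]=[2, 0, 0, 2]
Event 9: LOCAL 1: VV[1][1]++ -> VV[1]=[0, 4, 0, 0]
Event 8 stamp: [2, 0, 0, 2]
Event 9 stamp: [0, 4, 0, 0]
[2, 0, 0, 2] <= [0, 4, 0, 0]? False. Equal? False. Happens-before: False

Answer: no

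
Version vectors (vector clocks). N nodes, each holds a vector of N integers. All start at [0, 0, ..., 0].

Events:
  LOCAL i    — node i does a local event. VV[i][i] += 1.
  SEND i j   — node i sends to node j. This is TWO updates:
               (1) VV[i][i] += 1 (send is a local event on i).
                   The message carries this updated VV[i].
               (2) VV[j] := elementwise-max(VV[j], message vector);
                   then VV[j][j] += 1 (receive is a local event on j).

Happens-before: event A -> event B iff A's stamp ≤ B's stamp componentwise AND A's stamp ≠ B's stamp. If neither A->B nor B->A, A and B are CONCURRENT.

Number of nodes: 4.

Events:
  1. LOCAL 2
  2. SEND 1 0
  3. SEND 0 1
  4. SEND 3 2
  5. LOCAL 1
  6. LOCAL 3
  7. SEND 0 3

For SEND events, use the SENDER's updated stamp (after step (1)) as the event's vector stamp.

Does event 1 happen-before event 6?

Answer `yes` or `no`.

Answer: no

Derivation:
Initial: VV[0]=[0, 0, 0, 0]
Initial: VV[1]=[0, 0, 0, 0]
Initial: VV[2]=[0, 0, 0, 0]
Initial: VV[3]=[0, 0, 0, 0]
Event 1: LOCAL 2: VV[2][2]++ -> VV[2]=[0, 0, 1, 0]
Event 2: SEND 1->0: VV[1][1]++ -> VV[1]=[0, 1, 0, 0], msg_vec=[0, 1, 0, 0]; VV[0]=max(VV[0],msg_vec) then VV[0][0]++ -> VV[0]=[1, 1, 0, 0]
Event 3: SEND 0->1: VV[0][0]++ -> VV[0]=[2, 1, 0, 0], msg_vec=[2, 1, 0, 0]; VV[1]=max(VV[1],msg_vec) then VV[1][1]++ -> VV[1]=[2, 2, 0, 0]
Event 4: SEND 3->2: VV[3][3]++ -> VV[3]=[0, 0, 0, 1], msg_vec=[0, 0, 0, 1]; VV[2]=max(VV[2],msg_vec) then VV[2][2]++ -> VV[2]=[0, 0, 2, 1]
Event 5: LOCAL 1: VV[1][1]++ -> VV[1]=[2, 3, 0, 0]
Event 6: LOCAL 3: VV[3][3]++ -> VV[3]=[0, 0, 0, 2]
Event 7: SEND 0->3: VV[0][0]++ -> VV[0]=[3, 1, 0, 0], msg_vec=[3, 1, 0, 0]; VV[3]=max(VV[3],msg_vec) then VV[3][3]++ -> VV[3]=[3, 1, 0, 3]
Event 1 stamp: [0, 0, 1, 0]
Event 6 stamp: [0, 0, 0, 2]
[0, 0, 1, 0] <= [0, 0, 0, 2]? False. Equal? False. Happens-before: False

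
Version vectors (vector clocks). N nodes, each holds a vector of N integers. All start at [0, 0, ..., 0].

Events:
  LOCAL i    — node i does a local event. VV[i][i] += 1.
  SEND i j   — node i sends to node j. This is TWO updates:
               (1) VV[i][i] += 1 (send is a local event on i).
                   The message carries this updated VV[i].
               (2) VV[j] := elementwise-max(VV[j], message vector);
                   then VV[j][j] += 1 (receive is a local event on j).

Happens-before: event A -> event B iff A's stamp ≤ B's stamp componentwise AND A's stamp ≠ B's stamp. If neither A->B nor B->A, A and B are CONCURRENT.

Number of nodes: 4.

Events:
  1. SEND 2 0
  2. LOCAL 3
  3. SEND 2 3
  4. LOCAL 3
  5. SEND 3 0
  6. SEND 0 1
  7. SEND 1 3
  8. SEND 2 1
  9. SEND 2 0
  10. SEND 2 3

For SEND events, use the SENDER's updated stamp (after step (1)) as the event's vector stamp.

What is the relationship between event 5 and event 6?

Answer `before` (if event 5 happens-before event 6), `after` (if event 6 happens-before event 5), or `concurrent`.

Initial: VV[0]=[0, 0, 0, 0]
Initial: VV[1]=[0, 0, 0, 0]
Initial: VV[2]=[0, 0, 0, 0]
Initial: VV[3]=[0, 0, 0, 0]
Event 1: SEND 2->0: VV[2][2]++ -> VV[2]=[0, 0, 1, 0], msg_vec=[0, 0, 1, 0]; VV[0]=max(VV[0],msg_vec) then VV[0][0]++ -> VV[0]=[1, 0, 1, 0]
Event 2: LOCAL 3: VV[3][3]++ -> VV[3]=[0, 0, 0, 1]
Event 3: SEND 2->3: VV[2][2]++ -> VV[2]=[0, 0, 2, 0], msg_vec=[0, 0, 2, 0]; VV[3]=max(VV[3],msg_vec) then VV[3][3]++ -> VV[3]=[0, 0, 2, 2]
Event 4: LOCAL 3: VV[3][3]++ -> VV[3]=[0, 0, 2, 3]
Event 5: SEND 3->0: VV[3][3]++ -> VV[3]=[0, 0, 2, 4], msg_vec=[0, 0, 2, 4]; VV[0]=max(VV[0],msg_vec) then VV[0][0]++ -> VV[0]=[2, 0, 2, 4]
Event 6: SEND 0->1: VV[0][0]++ -> VV[0]=[3, 0, 2, 4], msg_vec=[3, 0, 2, 4]; VV[1]=max(VV[1],msg_vec) then VV[1][1]++ -> VV[1]=[3, 1, 2, 4]
Event 7: SEND 1->3: VV[1][1]++ -> VV[1]=[3, 2, 2, 4], msg_vec=[3, 2, 2, 4]; VV[3]=max(VV[3],msg_vec) then VV[3][3]++ -> VV[3]=[3, 2, 2, 5]
Event 8: SEND 2->1: VV[2][2]++ -> VV[2]=[0, 0, 3, 0], msg_vec=[0, 0, 3, 0]; VV[1]=max(VV[1],msg_vec) then VV[1][1]++ -> VV[1]=[3, 3, 3, 4]
Event 9: SEND 2->0: VV[2][2]++ -> VV[2]=[0, 0, 4, 0], msg_vec=[0, 0, 4, 0]; VV[0]=max(VV[0],msg_vec) then VV[0][0]++ -> VV[0]=[4, 0, 4, 4]
Event 10: SEND 2->3: VV[2][2]++ -> VV[2]=[0, 0, 5, 0], msg_vec=[0, 0, 5, 0]; VV[3]=max(VV[3],msg_vec) then VV[3][3]++ -> VV[3]=[3, 2, 5, 6]
Event 5 stamp: [0, 0, 2, 4]
Event 6 stamp: [3, 0, 2, 4]
[0, 0, 2, 4] <= [3, 0, 2, 4]? True
[3, 0, 2, 4] <= [0, 0, 2, 4]? False
Relation: before

Answer: before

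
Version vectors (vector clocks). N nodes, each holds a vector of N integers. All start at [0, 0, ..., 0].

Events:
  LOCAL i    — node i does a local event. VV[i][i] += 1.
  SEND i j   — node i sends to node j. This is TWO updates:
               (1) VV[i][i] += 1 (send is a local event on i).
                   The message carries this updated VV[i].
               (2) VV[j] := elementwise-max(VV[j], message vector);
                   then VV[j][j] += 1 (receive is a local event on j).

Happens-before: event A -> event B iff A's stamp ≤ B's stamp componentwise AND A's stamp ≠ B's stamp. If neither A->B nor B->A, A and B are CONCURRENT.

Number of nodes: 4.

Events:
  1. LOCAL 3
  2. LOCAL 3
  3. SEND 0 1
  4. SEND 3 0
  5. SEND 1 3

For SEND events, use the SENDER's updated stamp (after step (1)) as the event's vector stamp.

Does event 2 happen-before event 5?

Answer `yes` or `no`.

Answer: no

Derivation:
Initial: VV[0]=[0, 0, 0, 0]
Initial: VV[1]=[0, 0, 0, 0]
Initial: VV[2]=[0, 0, 0, 0]
Initial: VV[3]=[0, 0, 0, 0]
Event 1: LOCAL 3: VV[3][3]++ -> VV[3]=[0, 0, 0, 1]
Event 2: LOCAL 3: VV[3][3]++ -> VV[3]=[0, 0, 0, 2]
Event 3: SEND 0->1: VV[0][0]++ -> VV[0]=[1, 0, 0, 0], msg_vec=[1, 0, 0, 0]; VV[1]=max(VV[1],msg_vec) then VV[1][1]++ -> VV[1]=[1, 1, 0, 0]
Event 4: SEND 3->0: VV[3][3]++ -> VV[3]=[0, 0, 0, 3], msg_vec=[0, 0, 0, 3]; VV[0]=max(VV[0],msg_vec) then VV[0][0]++ -> VV[0]=[2, 0, 0, 3]
Event 5: SEND 1->3: VV[1][1]++ -> VV[1]=[1, 2, 0, 0], msg_vec=[1, 2, 0, 0]; VV[3]=max(VV[3],msg_vec) then VV[3][3]++ -> VV[3]=[1, 2, 0, 4]
Event 2 stamp: [0, 0, 0, 2]
Event 5 stamp: [1, 2, 0, 0]
[0, 0, 0, 2] <= [1, 2, 0, 0]? False. Equal? False. Happens-before: False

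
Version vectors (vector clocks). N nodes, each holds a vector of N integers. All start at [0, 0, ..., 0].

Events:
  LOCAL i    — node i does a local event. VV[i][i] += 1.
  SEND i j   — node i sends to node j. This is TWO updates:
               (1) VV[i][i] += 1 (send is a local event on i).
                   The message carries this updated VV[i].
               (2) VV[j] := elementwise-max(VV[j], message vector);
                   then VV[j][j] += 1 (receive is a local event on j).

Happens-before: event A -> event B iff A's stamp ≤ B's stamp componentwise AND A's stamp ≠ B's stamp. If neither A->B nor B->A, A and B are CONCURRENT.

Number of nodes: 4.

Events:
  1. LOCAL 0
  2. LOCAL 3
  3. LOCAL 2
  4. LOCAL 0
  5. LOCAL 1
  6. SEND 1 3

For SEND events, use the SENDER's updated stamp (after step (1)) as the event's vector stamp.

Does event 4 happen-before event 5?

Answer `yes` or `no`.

Initial: VV[0]=[0, 0, 0, 0]
Initial: VV[1]=[0, 0, 0, 0]
Initial: VV[2]=[0, 0, 0, 0]
Initial: VV[3]=[0, 0, 0, 0]
Event 1: LOCAL 0: VV[0][0]++ -> VV[0]=[1, 0, 0, 0]
Event 2: LOCAL 3: VV[3][3]++ -> VV[3]=[0, 0, 0, 1]
Event 3: LOCAL 2: VV[2][2]++ -> VV[2]=[0, 0, 1, 0]
Event 4: LOCAL 0: VV[0][0]++ -> VV[0]=[2, 0, 0, 0]
Event 5: LOCAL 1: VV[1][1]++ -> VV[1]=[0, 1, 0, 0]
Event 6: SEND 1->3: VV[1][1]++ -> VV[1]=[0, 2, 0, 0], msg_vec=[0, 2, 0, 0]; VV[3]=max(VV[3],msg_vec) then VV[3][3]++ -> VV[3]=[0, 2, 0, 2]
Event 4 stamp: [2, 0, 0, 0]
Event 5 stamp: [0, 1, 0, 0]
[2, 0, 0, 0] <= [0, 1, 0, 0]? False. Equal? False. Happens-before: False

Answer: no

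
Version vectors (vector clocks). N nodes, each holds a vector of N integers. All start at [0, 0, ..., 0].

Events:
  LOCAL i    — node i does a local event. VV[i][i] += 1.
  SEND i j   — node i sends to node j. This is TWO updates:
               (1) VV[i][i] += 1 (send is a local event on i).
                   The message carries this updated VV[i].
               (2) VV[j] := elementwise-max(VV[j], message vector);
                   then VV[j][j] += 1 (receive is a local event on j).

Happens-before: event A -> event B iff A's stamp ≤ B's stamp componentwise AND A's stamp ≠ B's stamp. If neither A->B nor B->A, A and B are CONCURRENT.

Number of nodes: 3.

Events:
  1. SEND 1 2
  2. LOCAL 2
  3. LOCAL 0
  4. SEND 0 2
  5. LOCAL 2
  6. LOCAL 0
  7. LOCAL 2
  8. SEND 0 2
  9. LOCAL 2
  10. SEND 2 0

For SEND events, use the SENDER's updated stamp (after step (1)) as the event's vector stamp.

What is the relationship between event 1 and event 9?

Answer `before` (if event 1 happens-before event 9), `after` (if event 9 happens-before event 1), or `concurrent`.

Initial: VV[0]=[0, 0, 0]
Initial: VV[1]=[0, 0, 0]
Initial: VV[2]=[0, 0, 0]
Event 1: SEND 1->2: VV[1][1]++ -> VV[1]=[0, 1, 0], msg_vec=[0, 1, 0]; VV[2]=max(VV[2],msg_vec) then VV[2][2]++ -> VV[2]=[0, 1, 1]
Event 2: LOCAL 2: VV[2][2]++ -> VV[2]=[0, 1, 2]
Event 3: LOCAL 0: VV[0][0]++ -> VV[0]=[1, 0, 0]
Event 4: SEND 0->2: VV[0][0]++ -> VV[0]=[2, 0, 0], msg_vec=[2, 0, 0]; VV[2]=max(VV[2],msg_vec) then VV[2][2]++ -> VV[2]=[2, 1, 3]
Event 5: LOCAL 2: VV[2][2]++ -> VV[2]=[2, 1, 4]
Event 6: LOCAL 0: VV[0][0]++ -> VV[0]=[3, 0, 0]
Event 7: LOCAL 2: VV[2][2]++ -> VV[2]=[2, 1, 5]
Event 8: SEND 0->2: VV[0][0]++ -> VV[0]=[4, 0, 0], msg_vec=[4, 0, 0]; VV[2]=max(VV[2],msg_vec) then VV[2][2]++ -> VV[2]=[4, 1, 6]
Event 9: LOCAL 2: VV[2][2]++ -> VV[2]=[4, 1, 7]
Event 10: SEND 2->0: VV[2][2]++ -> VV[2]=[4, 1, 8], msg_vec=[4, 1, 8]; VV[0]=max(VV[0],msg_vec) then VV[0][0]++ -> VV[0]=[5, 1, 8]
Event 1 stamp: [0, 1, 0]
Event 9 stamp: [4, 1, 7]
[0, 1, 0] <= [4, 1, 7]? True
[4, 1, 7] <= [0, 1, 0]? False
Relation: before

Answer: before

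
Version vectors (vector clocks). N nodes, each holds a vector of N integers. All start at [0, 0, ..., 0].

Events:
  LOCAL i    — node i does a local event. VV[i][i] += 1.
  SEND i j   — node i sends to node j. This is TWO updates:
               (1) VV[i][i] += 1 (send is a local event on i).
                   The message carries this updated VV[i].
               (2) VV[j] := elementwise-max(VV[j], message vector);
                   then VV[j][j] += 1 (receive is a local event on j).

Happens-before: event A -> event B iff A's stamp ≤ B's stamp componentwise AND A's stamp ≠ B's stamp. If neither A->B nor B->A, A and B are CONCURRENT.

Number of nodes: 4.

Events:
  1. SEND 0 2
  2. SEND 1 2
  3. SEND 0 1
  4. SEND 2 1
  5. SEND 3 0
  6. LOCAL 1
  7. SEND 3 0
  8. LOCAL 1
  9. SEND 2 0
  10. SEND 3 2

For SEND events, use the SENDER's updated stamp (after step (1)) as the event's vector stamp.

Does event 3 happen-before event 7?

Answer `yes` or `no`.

Answer: no

Derivation:
Initial: VV[0]=[0, 0, 0, 0]
Initial: VV[1]=[0, 0, 0, 0]
Initial: VV[2]=[0, 0, 0, 0]
Initial: VV[3]=[0, 0, 0, 0]
Event 1: SEND 0->2: VV[0][0]++ -> VV[0]=[1, 0, 0, 0], msg_vec=[1, 0, 0, 0]; VV[2]=max(VV[2],msg_vec) then VV[2][2]++ -> VV[2]=[1, 0, 1, 0]
Event 2: SEND 1->2: VV[1][1]++ -> VV[1]=[0, 1, 0, 0], msg_vec=[0, 1, 0, 0]; VV[2]=max(VV[2],msg_vec) then VV[2][2]++ -> VV[2]=[1, 1, 2, 0]
Event 3: SEND 0->1: VV[0][0]++ -> VV[0]=[2, 0, 0, 0], msg_vec=[2, 0, 0, 0]; VV[1]=max(VV[1],msg_vec) then VV[1][1]++ -> VV[1]=[2, 2, 0, 0]
Event 4: SEND 2->1: VV[2][2]++ -> VV[2]=[1, 1, 3, 0], msg_vec=[1, 1, 3, 0]; VV[1]=max(VV[1],msg_vec) then VV[1][1]++ -> VV[1]=[2, 3, 3, 0]
Event 5: SEND 3->0: VV[3][3]++ -> VV[3]=[0, 0, 0, 1], msg_vec=[0, 0, 0, 1]; VV[0]=max(VV[0],msg_vec) then VV[0][0]++ -> VV[0]=[3, 0, 0, 1]
Event 6: LOCAL 1: VV[1][1]++ -> VV[1]=[2, 4, 3, 0]
Event 7: SEND 3->0: VV[3][3]++ -> VV[3]=[0, 0, 0, 2], msg_vec=[0, 0, 0, 2]; VV[0]=max(VV[0],msg_vec) then VV[0][0]++ -> VV[0]=[4, 0, 0, 2]
Event 8: LOCAL 1: VV[1][1]++ -> VV[1]=[2, 5, 3, 0]
Event 9: SEND 2->0: VV[2][2]++ -> VV[2]=[1, 1, 4, 0], msg_vec=[1, 1, 4, 0]; VV[0]=max(VV[0],msg_vec) then VV[0][0]++ -> VV[0]=[5, 1, 4, 2]
Event 10: SEND 3->2: VV[3][3]++ -> VV[3]=[0, 0, 0, 3], msg_vec=[0, 0, 0, 3]; VV[2]=max(VV[2],msg_vec) then VV[2][2]++ -> VV[2]=[1, 1, 5, 3]
Event 3 stamp: [2, 0, 0, 0]
Event 7 stamp: [0, 0, 0, 2]
[2, 0, 0, 0] <= [0, 0, 0, 2]? False. Equal? False. Happens-before: False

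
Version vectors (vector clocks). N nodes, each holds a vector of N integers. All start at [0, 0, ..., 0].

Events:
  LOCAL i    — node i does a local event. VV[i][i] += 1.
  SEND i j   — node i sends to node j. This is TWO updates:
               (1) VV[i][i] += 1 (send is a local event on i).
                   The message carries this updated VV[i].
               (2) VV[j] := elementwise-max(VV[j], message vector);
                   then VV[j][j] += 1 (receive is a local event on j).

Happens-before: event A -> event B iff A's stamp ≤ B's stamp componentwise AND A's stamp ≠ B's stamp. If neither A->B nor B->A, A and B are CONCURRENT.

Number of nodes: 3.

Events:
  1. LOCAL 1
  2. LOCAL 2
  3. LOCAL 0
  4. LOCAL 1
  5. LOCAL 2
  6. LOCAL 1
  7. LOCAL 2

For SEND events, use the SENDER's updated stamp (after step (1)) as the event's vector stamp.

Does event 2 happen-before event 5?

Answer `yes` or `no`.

Initial: VV[0]=[0, 0, 0]
Initial: VV[1]=[0, 0, 0]
Initial: VV[2]=[0, 0, 0]
Event 1: LOCAL 1: VV[1][1]++ -> VV[1]=[0, 1, 0]
Event 2: LOCAL 2: VV[2][2]++ -> VV[2]=[0, 0, 1]
Event 3: LOCAL 0: VV[0][0]++ -> VV[0]=[1, 0, 0]
Event 4: LOCAL 1: VV[1][1]++ -> VV[1]=[0, 2, 0]
Event 5: LOCAL 2: VV[2][2]++ -> VV[2]=[0, 0, 2]
Event 6: LOCAL 1: VV[1][1]++ -> VV[1]=[0, 3, 0]
Event 7: LOCAL 2: VV[2][2]++ -> VV[2]=[0, 0, 3]
Event 2 stamp: [0, 0, 1]
Event 5 stamp: [0, 0, 2]
[0, 0, 1] <= [0, 0, 2]? True. Equal? False. Happens-before: True

Answer: yes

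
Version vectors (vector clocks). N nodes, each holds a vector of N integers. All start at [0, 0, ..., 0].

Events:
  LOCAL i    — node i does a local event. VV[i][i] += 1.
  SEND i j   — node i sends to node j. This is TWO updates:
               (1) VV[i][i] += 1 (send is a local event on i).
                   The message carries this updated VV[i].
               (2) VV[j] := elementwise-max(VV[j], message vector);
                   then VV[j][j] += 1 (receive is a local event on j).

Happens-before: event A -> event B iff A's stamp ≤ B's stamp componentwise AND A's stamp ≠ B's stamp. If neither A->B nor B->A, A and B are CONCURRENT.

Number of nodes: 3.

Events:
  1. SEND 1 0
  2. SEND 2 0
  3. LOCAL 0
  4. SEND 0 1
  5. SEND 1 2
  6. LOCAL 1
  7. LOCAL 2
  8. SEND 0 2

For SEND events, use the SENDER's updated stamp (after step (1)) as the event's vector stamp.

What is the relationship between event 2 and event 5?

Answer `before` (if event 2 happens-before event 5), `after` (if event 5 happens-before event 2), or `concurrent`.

Initial: VV[0]=[0, 0, 0]
Initial: VV[1]=[0, 0, 0]
Initial: VV[2]=[0, 0, 0]
Event 1: SEND 1->0: VV[1][1]++ -> VV[1]=[0, 1, 0], msg_vec=[0, 1, 0]; VV[0]=max(VV[0],msg_vec) then VV[0][0]++ -> VV[0]=[1, 1, 0]
Event 2: SEND 2->0: VV[2][2]++ -> VV[2]=[0, 0, 1], msg_vec=[0, 0, 1]; VV[0]=max(VV[0],msg_vec) then VV[0][0]++ -> VV[0]=[2, 1, 1]
Event 3: LOCAL 0: VV[0][0]++ -> VV[0]=[3, 1, 1]
Event 4: SEND 0->1: VV[0][0]++ -> VV[0]=[4, 1, 1], msg_vec=[4, 1, 1]; VV[1]=max(VV[1],msg_vec) then VV[1][1]++ -> VV[1]=[4, 2, 1]
Event 5: SEND 1->2: VV[1][1]++ -> VV[1]=[4, 3, 1], msg_vec=[4, 3, 1]; VV[2]=max(VV[2],msg_vec) then VV[2][2]++ -> VV[2]=[4, 3, 2]
Event 6: LOCAL 1: VV[1][1]++ -> VV[1]=[4, 4, 1]
Event 7: LOCAL 2: VV[2][2]++ -> VV[2]=[4, 3, 3]
Event 8: SEND 0->2: VV[0][0]++ -> VV[0]=[5, 1, 1], msg_vec=[5, 1, 1]; VV[2]=max(VV[2],msg_vec) then VV[2][2]++ -> VV[2]=[5, 3, 4]
Event 2 stamp: [0, 0, 1]
Event 5 stamp: [4, 3, 1]
[0, 0, 1] <= [4, 3, 1]? True
[4, 3, 1] <= [0, 0, 1]? False
Relation: before

Answer: before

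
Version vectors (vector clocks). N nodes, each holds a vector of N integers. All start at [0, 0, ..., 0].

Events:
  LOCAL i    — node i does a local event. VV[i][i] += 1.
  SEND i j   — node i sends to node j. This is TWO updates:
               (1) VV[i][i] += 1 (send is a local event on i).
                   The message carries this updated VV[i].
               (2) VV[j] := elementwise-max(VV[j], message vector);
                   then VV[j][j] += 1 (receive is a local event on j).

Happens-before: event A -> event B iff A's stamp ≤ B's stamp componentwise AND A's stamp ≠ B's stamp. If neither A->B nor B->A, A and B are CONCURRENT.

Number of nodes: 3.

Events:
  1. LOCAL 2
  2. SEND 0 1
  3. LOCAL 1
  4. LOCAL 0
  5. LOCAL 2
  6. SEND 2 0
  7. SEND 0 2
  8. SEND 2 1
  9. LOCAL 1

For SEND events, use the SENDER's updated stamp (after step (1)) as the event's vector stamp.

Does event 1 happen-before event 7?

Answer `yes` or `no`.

Initial: VV[0]=[0, 0, 0]
Initial: VV[1]=[0, 0, 0]
Initial: VV[2]=[0, 0, 0]
Event 1: LOCAL 2: VV[2][2]++ -> VV[2]=[0, 0, 1]
Event 2: SEND 0->1: VV[0][0]++ -> VV[0]=[1, 0, 0], msg_vec=[1, 0, 0]; VV[1]=max(VV[1],msg_vec) then VV[1][1]++ -> VV[1]=[1, 1, 0]
Event 3: LOCAL 1: VV[1][1]++ -> VV[1]=[1, 2, 0]
Event 4: LOCAL 0: VV[0][0]++ -> VV[0]=[2, 0, 0]
Event 5: LOCAL 2: VV[2][2]++ -> VV[2]=[0, 0, 2]
Event 6: SEND 2->0: VV[2][2]++ -> VV[2]=[0, 0, 3], msg_vec=[0, 0, 3]; VV[0]=max(VV[0],msg_vec) then VV[0][0]++ -> VV[0]=[3, 0, 3]
Event 7: SEND 0->2: VV[0][0]++ -> VV[0]=[4, 0, 3], msg_vec=[4, 0, 3]; VV[2]=max(VV[2],msg_vec) then VV[2][2]++ -> VV[2]=[4, 0, 4]
Event 8: SEND 2->1: VV[2][2]++ -> VV[2]=[4, 0, 5], msg_vec=[4, 0, 5]; VV[1]=max(VV[1],msg_vec) then VV[1][1]++ -> VV[1]=[4, 3, 5]
Event 9: LOCAL 1: VV[1][1]++ -> VV[1]=[4, 4, 5]
Event 1 stamp: [0, 0, 1]
Event 7 stamp: [4, 0, 3]
[0, 0, 1] <= [4, 0, 3]? True. Equal? False. Happens-before: True

Answer: yes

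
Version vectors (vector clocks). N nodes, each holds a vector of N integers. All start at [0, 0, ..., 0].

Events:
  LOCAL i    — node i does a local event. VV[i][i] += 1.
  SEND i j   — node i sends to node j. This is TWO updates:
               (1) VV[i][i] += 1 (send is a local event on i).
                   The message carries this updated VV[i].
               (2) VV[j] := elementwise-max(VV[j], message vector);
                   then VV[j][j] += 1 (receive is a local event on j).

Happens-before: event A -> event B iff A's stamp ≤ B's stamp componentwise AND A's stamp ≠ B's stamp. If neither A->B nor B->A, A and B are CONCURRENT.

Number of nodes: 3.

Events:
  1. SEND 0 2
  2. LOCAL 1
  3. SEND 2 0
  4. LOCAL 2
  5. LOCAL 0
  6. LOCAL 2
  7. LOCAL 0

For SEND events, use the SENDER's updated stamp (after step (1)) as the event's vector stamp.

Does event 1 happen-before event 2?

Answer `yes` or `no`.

Answer: no

Derivation:
Initial: VV[0]=[0, 0, 0]
Initial: VV[1]=[0, 0, 0]
Initial: VV[2]=[0, 0, 0]
Event 1: SEND 0->2: VV[0][0]++ -> VV[0]=[1, 0, 0], msg_vec=[1, 0, 0]; VV[2]=max(VV[2],msg_vec) then VV[2][2]++ -> VV[2]=[1, 0, 1]
Event 2: LOCAL 1: VV[1][1]++ -> VV[1]=[0, 1, 0]
Event 3: SEND 2->0: VV[2][2]++ -> VV[2]=[1, 0, 2], msg_vec=[1, 0, 2]; VV[0]=max(VV[0],msg_vec) then VV[0][0]++ -> VV[0]=[2, 0, 2]
Event 4: LOCAL 2: VV[2][2]++ -> VV[2]=[1, 0, 3]
Event 5: LOCAL 0: VV[0][0]++ -> VV[0]=[3, 0, 2]
Event 6: LOCAL 2: VV[2][2]++ -> VV[2]=[1, 0, 4]
Event 7: LOCAL 0: VV[0][0]++ -> VV[0]=[4, 0, 2]
Event 1 stamp: [1, 0, 0]
Event 2 stamp: [0, 1, 0]
[1, 0, 0] <= [0, 1, 0]? False. Equal? False. Happens-before: False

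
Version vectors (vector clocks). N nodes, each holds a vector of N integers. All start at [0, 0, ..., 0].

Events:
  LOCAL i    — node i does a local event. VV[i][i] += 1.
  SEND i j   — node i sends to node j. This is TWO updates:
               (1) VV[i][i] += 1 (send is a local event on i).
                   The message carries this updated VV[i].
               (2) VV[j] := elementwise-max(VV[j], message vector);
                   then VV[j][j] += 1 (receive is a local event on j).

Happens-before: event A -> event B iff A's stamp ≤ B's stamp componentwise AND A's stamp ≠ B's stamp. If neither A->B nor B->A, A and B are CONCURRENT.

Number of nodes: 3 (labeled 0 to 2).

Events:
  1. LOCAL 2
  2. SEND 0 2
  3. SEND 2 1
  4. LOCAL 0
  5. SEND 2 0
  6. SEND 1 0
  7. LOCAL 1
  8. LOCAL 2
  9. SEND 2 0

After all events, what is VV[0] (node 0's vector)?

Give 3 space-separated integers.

Initial: VV[0]=[0, 0, 0]
Initial: VV[1]=[0, 0, 0]
Initial: VV[2]=[0, 0, 0]
Event 1: LOCAL 2: VV[2][2]++ -> VV[2]=[0, 0, 1]
Event 2: SEND 0->2: VV[0][0]++ -> VV[0]=[1, 0, 0], msg_vec=[1, 0, 0]; VV[2]=max(VV[2],msg_vec) then VV[2][2]++ -> VV[2]=[1, 0, 2]
Event 3: SEND 2->1: VV[2][2]++ -> VV[2]=[1, 0, 3], msg_vec=[1, 0, 3]; VV[1]=max(VV[1],msg_vec) then VV[1][1]++ -> VV[1]=[1, 1, 3]
Event 4: LOCAL 0: VV[0][0]++ -> VV[0]=[2, 0, 0]
Event 5: SEND 2->0: VV[2][2]++ -> VV[2]=[1, 0, 4], msg_vec=[1, 0, 4]; VV[0]=max(VV[0],msg_vec) then VV[0][0]++ -> VV[0]=[3, 0, 4]
Event 6: SEND 1->0: VV[1][1]++ -> VV[1]=[1, 2, 3], msg_vec=[1, 2, 3]; VV[0]=max(VV[0],msg_vec) then VV[0][0]++ -> VV[0]=[4, 2, 4]
Event 7: LOCAL 1: VV[1][1]++ -> VV[1]=[1, 3, 3]
Event 8: LOCAL 2: VV[2][2]++ -> VV[2]=[1, 0, 5]
Event 9: SEND 2->0: VV[2][2]++ -> VV[2]=[1, 0, 6], msg_vec=[1, 0, 6]; VV[0]=max(VV[0],msg_vec) then VV[0][0]++ -> VV[0]=[5, 2, 6]
Final vectors: VV[0]=[5, 2, 6]; VV[1]=[1, 3, 3]; VV[2]=[1, 0, 6]

Answer: 5 2 6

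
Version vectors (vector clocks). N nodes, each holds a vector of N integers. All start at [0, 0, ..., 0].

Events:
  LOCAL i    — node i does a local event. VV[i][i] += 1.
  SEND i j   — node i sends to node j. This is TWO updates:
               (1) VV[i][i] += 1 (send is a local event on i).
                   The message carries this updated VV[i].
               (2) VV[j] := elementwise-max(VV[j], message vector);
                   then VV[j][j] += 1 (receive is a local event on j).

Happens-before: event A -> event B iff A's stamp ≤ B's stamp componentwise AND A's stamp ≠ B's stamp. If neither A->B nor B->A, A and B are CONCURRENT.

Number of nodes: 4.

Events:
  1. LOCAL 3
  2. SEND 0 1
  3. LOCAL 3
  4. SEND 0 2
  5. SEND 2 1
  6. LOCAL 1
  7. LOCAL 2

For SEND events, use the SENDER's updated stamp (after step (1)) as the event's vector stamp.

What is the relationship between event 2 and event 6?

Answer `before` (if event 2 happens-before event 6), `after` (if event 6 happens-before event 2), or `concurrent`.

Answer: before

Derivation:
Initial: VV[0]=[0, 0, 0, 0]
Initial: VV[1]=[0, 0, 0, 0]
Initial: VV[2]=[0, 0, 0, 0]
Initial: VV[3]=[0, 0, 0, 0]
Event 1: LOCAL 3: VV[3][3]++ -> VV[3]=[0, 0, 0, 1]
Event 2: SEND 0->1: VV[0][0]++ -> VV[0]=[1, 0, 0, 0], msg_vec=[1, 0, 0, 0]; VV[1]=max(VV[1],msg_vec) then VV[1][1]++ -> VV[1]=[1, 1, 0, 0]
Event 3: LOCAL 3: VV[3][3]++ -> VV[3]=[0, 0, 0, 2]
Event 4: SEND 0->2: VV[0][0]++ -> VV[0]=[2, 0, 0, 0], msg_vec=[2, 0, 0, 0]; VV[2]=max(VV[2],msg_vec) then VV[2][2]++ -> VV[2]=[2, 0, 1, 0]
Event 5: SEND 2->1: VV[2][2]++ -> VV[2]=[2, 0, 2, 0], msg_vec=[2, 0, 2, 0]; VV[1]=max(VV[1],msg_vec) then VV[1][1]++ -> VV[1]=[2, 2, 2, 0]
Event 6: LOCAL 1: VV[1][1]++ -> VV[1]=[2, 3, 2, 0]
Event 7: LOCAL 2: VV[2][2]++ -> VV[2]=[2, 0, 3, 0]
Event 2 stamp: [1, 0, 0, 0]
Event 6 stamp: [2, 3, 2, 0]
[1, 0, 0, 0] <= [2, 3, 2, 0]? True
[2, 3, 2, 0] <= [1, 0, 0, 0]? False
Relation: before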